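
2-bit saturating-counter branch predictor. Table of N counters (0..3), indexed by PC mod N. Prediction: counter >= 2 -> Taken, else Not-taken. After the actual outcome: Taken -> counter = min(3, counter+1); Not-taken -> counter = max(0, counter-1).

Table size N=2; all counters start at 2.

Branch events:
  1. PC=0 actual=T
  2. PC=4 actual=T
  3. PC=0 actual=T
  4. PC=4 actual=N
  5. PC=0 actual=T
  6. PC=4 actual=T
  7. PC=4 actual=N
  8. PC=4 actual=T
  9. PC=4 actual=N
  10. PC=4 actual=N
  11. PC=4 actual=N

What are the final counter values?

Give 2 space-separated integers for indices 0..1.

Ev 1: PC=0 idx=0 pred=T actual=T -> ctr[0]=3
Ev 2: PC=4 idx=0 pred=T actual=T -> ctr[0]=3
Ev 3: PC=0 idx=0 pred=T actual=T -> ctr[0]=3
Ev 4: PC=4 idx=0 pred=T actual=N -> ctr[0]=2
Ev 5: PC=0 idx=0 pred=T actual=T -> ctr[0]=3
Ev 6: PC=4 idx=0 pred=T actual=T -> ctr[0]=3
Ev 7: PC=4 idx=0 pred=T actual=N -> ctr[0]=2
Ev 8: PC=4 idx=0 pred=T actual=T -> ctr[0]=3
Ev 9: PC=4 idx=0 pred=T actual=N -> ctr[0]=2
Ev 10: PC=4 idx=0 pred=T actual=N -> ctr[0]=1
Ev 11: PC=4 idx=0 pred=N actual=N -> ctr[0]=0

Answer: 0 2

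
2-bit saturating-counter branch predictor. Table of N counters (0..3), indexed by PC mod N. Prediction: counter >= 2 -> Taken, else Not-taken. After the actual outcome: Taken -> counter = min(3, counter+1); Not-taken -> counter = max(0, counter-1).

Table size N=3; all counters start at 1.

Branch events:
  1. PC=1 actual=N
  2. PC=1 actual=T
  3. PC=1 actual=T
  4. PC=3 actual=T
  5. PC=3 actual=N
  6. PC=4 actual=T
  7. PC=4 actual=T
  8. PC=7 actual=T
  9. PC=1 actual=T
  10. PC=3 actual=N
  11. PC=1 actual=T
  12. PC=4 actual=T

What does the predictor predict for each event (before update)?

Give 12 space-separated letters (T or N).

Answer: N N N N T T T T T N T T

Derivation:
Ev 1: PC=1 idx=1 pred=N actual=N -> ctr[1]=0
Ev 2: PC=1 idx=1 pred=N actual=T -> ctr[1]=1
Ev 3: PC=1 idx=1 pred=N actual=T -> ctr[1]=2
Ev 4: PC=3 idx=0 pred=N actual=T -> ctr[0]=2
Ev 5: PC=3 idx=0 pred=T actual=N -> ctr[0]=1
Ev 6: PC=4 idx=1 pred=T actual=T -> ctr[1]=3
Ev 7: PC=4 idx=1 pred=T actual=T -> ctr[1]=3
Ev 8: PC=7 idx=1 pred=T actual=T -> ctr[1]=3
Ev 9: PC=1 idx=1 pred=T actual=T -> ctr[1]=3
Ev 10: PC=3 idx=0 pred=N actual=N -> ctr[0]=0
Ev 11: PC=1 idx=1 pred=T actual=T -> ctr[1]=3
Ev 12: PC=4 idx=1 pred=T actual=T -> ctr[1]=3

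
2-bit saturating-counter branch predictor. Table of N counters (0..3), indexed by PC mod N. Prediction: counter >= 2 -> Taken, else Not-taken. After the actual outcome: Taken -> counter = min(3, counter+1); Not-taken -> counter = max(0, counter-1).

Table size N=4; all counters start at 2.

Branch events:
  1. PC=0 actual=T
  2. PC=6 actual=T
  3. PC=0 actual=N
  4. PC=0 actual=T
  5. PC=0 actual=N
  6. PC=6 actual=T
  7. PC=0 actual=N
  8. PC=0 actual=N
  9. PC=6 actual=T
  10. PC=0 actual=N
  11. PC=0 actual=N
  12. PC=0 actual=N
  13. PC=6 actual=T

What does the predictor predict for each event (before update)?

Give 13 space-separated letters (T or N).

Answer: T T T T T T T N T N N N T

Derivation:
Ev 1: PC=0 idx=0 pred=T actual=T -> ctr[0]=3
Ev 2: PC=6 idx=2 pred=T actual=T -> ctr[2]=3
Ev 3: PC=0 idx=0 pred=T actual=N -> ctr[0]=2
Ev 4: PC=0 idx=0 pred=T actual=T -> ctr[0]=3
Ev 5: PC=0 idx=0 pred=T actual=N -> ctr[0]=2
Ev 6: PC=6 idx=2 pred=T actual=T -> ctr[2]=3
Ev 7: PC=0 idx=0 pred=T actual=N -> ctr[0]=1
Ev 8: PC=0 idx=0 pred=N actual=N -> ctr[0]=0
Ev 9: PC=6 idx=2 pred=T actual=T -> ctr[2]=3
Ev 10: PC=0 idx=0 pred=N actual=N -> ctr[0]=0
Ev 11: PC=0 idx=0 pred=N actual=N -> ctr[0]=0
Ev 12: PC=0 idx=0 pred=N actual=N -> ctr[0]=0
Ev 13: PC=6 idx=2 pred=T actual=T -> ctr[2]=3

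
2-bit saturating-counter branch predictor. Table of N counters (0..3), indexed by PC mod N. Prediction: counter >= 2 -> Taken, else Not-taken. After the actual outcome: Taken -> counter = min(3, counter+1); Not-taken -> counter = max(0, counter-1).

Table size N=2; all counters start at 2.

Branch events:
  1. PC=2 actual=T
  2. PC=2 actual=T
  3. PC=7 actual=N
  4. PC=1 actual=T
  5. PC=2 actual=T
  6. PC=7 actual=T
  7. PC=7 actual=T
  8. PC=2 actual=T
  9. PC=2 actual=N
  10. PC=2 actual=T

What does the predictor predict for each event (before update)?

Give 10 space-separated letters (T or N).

Answer: T T T N T T T T T T

Derivation:
Ev 1: PC=2 idx=0 pred=T actual=T -> ctr[0]=3
Ev 2: PC=2 idx=0 pred=T actual=T -> ctr[0]=3
Ev 3: PC=7 idx=1 pred=T actual=N -> ctr[1]=1
Ev 4: PC=1 idx=1 pred=N actual=T -> ctr[1]=2
Ev 5: PC=2 idx=0 pred=T actual=T -> ctr[0]=3
Ev 6: PC=7 idx=1 pred=T actual=T -> ctr[1]=3
Ev 7: PC=7 idx=1 pred=T actual=T -> ctr[1]=3
Ev 8: PC=2 idx=0 pred=T actual=T -> ctr[0]=3
Ev 9: PC=2 idx=0 pred=T actual=N -> ctr[0]=2
Ev 10: PC=2 idx=0 pred=T actual=T -> ctr[0]=3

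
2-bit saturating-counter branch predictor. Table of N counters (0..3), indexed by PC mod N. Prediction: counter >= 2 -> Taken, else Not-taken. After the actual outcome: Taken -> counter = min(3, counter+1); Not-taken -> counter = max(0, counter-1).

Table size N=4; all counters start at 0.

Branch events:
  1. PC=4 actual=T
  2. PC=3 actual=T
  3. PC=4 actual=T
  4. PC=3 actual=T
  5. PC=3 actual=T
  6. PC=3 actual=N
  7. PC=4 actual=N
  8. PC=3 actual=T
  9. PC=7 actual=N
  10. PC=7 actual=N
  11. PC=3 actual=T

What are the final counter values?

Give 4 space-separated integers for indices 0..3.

Answer: 1 0 0 2

Derivation:
Ev 1: PC=4 idx=0 pred=N actual=T -> ctr[0]=1
Ev 2: PC=3 idx=3 pred=N actual=T -> ctr[3]=1
Ev 3: PC=4 idx=0 pred=N actual=T -> ctr[0]=2
Ev 4: PC=3 idx=3 pred=N actual=T -> ctr[3]=2
Ev 5: PC=3 idx=3 pred=T actual=T -> ctr[3]=3
Ev 6: PC=3 idx=3 pred=T actual=N -> ctr[3]=2
Ev 7: PC=4 idx=0 pred=T actual=N -> ctr[0]=1
Ev 8: PC=3 idx=3 pred=T actual=T -> ctr[3]=3
Ev 9: PC=7 idx=3 pred=T actual=N -> ctr[3]=2
Ev 10: PC=7 idx=3 pred=T actual=N -> ctr[3]=1
Ev 11: PC=3 idx=3 pred=N actual=T -> ctr[3]=2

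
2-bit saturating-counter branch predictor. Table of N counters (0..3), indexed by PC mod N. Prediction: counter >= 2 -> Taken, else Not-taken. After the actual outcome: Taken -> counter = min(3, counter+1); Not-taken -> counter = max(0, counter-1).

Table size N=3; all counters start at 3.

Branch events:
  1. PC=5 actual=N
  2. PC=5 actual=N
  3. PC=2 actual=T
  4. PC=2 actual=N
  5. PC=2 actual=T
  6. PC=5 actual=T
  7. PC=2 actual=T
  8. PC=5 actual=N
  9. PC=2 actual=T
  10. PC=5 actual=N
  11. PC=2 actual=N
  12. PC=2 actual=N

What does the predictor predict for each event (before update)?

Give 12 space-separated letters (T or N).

Answer: T T N T N T T T T T T N

Derivation:
Ev 1: PC=5 idx=2 pred=T actual=N -> ctr[2]=2
Ev 2: PC=5 idx=2 pred=T actual=N -> ctr[2]=1
Ev 3: PC=2 idx=2 pred=N actual=T -> ctr[2]=2
Ev 4: PC=2 idx=2 pred=T actual=N -> ctr[2]=1
Ev 5: PC=2 idx=2 pred=N actual=T -> ctr[2]=2
Ev 6: PC=5 idx=2 pred=T actual=T -> ctr[2]=3
Ev 7: PC=2 idx=2 pred=T actual=T -> ctr[2]=3
Ev 8: PC=5 idx=2 pred=T actual=N -> ctr[2]=2
Ev 9: PC=2 idx=2 pred=T actual=T -> ctr[2]=3
Ev 10: PC=5 idx=2 pred=T actual=N -> ctr[2]=2
Ev 11: PC=2 idx=2 pred=T actual=N -> ctr[2]=1
Ev 12: PC=2 idx=2 pred=N actual=N -> ctr[2]=0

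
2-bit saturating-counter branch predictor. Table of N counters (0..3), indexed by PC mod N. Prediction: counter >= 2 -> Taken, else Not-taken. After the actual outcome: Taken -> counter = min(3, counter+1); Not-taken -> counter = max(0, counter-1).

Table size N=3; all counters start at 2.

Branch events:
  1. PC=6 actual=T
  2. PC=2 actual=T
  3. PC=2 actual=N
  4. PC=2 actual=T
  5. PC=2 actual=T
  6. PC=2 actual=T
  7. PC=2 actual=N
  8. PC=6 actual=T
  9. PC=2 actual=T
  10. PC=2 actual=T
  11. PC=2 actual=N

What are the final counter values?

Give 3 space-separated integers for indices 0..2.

Ev 1: PC=6 idx=0 pred=T actual=T -> ctr[0]=3
Ev 2: PC=2 idx=2 pred=T actual=T -> ctr[2]=3
Ev 3: PC=2 idx=2 pred=T actual=N -> ctr[2]=2
Ev 4: PC=2 idx=2 pred=T actual=T -> ctr[2]=3
Ev 5: PC=2 idx=2 pred=T actual=T -> ctr[2]=3
Ev 6: PC=2 idx=2 pred=T actual=T -> ctr[2]=3
Ev 7: PC=2 idx=2 pred=T actual=N -> ctr[2]=2
Ev 8: PC=6 idx=0 pred=T actual=T -> ctr[0]=3
Ev 9: PC=2 idx=2 pred=T actual=T -> ctr[2]=3
Ev 10: PC=2 idx=2 pred=T actual=T -> ctr[2]=3
Ev 11: PC=2 idx=2 pred=T actual=N -> ctr[2]=2

Answer: 3 2 2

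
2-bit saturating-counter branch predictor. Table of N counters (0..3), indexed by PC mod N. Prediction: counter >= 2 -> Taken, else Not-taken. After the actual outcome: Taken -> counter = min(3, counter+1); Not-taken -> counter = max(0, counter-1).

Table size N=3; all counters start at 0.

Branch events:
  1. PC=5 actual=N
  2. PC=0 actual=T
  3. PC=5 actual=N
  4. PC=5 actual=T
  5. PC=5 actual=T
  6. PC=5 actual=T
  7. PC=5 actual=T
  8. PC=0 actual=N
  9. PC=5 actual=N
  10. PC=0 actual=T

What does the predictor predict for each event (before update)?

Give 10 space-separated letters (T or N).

Ev 1: PC=5 idx=2 pred=N actual=N -> ctr[2]=0
Ev 2: PC=0 idx=0 pred=N actual=T -> ctr[0]=1
Ev 3: PC=5 idx=2 pred=N actual=N -> ctr[2]=0
Ev 4: PC=5 idx=2 pred=N actual=T -> ctr[2]=1
Ev 5: PC=5 idx=2 pred=N actual=T -> ctr[2]=2
Ev 6: PC=5 idx=2 pred=T actual=T -> ctr[2]=3
Ev 7: PC=5 idx=2 pred=T actual=T -> ctr[2]=3
Ev 8: PC=0 idx=0 pred=N actual=N -> ctr[0]=0
Ev 9: PC=5 idx=2 pred=T actual=N -> ctr[2]=2
Ev 10: PC=0 idx=0 pred=N actual=T -> ctr[0]=1

Answer: N N N N N T T N T N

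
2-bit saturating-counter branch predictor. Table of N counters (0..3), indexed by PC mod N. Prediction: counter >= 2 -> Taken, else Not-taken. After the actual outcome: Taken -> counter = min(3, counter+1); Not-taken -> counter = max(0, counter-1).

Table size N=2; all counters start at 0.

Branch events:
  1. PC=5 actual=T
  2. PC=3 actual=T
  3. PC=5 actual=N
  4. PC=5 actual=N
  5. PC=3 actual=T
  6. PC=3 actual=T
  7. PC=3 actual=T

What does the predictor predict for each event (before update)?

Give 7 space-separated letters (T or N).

Ev 1: PC=5 idx=1 pred=N actual=T -> ctr[1]=1
Ev 2: PC=3 idx=1 pred=N actual=T -> ctr[1]=2
Ev 3: PC=5 idx=1 pred=T actual=N -> ctr[1]=1
Ev 4: PC=5 idx=1 pred=N actual=N -> ctr[1]=0
Ev 5: PC=3 idx=1 pred=N actual=T -> ctr[1]=1
Ev 6: PC=3 idx=1 pred=N actual=T -> ctr[1]=2
Ev 7: PC=3 idx=1 pred=T actual=T -> ctr[1]=3

Answer: N N T N N N T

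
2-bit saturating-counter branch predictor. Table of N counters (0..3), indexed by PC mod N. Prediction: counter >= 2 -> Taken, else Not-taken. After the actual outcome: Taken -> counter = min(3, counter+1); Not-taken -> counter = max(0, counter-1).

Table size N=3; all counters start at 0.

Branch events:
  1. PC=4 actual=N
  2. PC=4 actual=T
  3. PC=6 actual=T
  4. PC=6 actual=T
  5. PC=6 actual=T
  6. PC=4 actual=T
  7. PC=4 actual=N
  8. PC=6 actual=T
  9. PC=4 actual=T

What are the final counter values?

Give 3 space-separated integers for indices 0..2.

Ev 1: PC=4 idx=1 pred=N actual=N -> ctr[1]=0
Ev 2: PC=4 idx=1 pred=N actual=T -> ctr[1]=1
Ev 3: PC=6 idx=0 pred=N actual=T -> ctr[0]=1
Ev 4: PC=6 idx=0 pred=N actual=T -> ctr[0]=2
Ev 5: PC=6 idx=0 pred=T actual=T -> ctr[0]=3
Ev 6: PC=4 idx=1 pred=N actual=T -> ctr[1]=2
Ev 7: PC=4 idx=1 pred=T actual=N -> ctr[1]=1
Ev 8: PC=6 idx=0 pred=T actual=T -> ctr[0]=3
Ev 9: PC=4 idx=1 pred=N actual=T -> ctr[1]=2

Answer: 3 2 0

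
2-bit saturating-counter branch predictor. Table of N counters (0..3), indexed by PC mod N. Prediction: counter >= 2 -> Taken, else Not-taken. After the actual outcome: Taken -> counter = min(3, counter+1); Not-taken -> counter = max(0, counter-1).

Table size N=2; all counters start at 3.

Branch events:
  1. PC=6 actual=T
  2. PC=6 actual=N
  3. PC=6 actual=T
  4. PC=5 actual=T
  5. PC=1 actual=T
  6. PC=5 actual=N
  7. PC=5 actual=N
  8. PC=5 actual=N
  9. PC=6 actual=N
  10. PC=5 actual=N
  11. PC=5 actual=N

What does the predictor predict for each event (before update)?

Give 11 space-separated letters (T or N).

Ev 1: PC=6 idx=0 pred=T actual=T -> ctr[0]=3
Ev 2: PC=6 idx=0 pred=T actual=N -> ctr[0]=2
Ev 3: PC=6 idx=0 pred=T actual=T -> ctr[0]=3
Ev 4: PC=5 idx=1 pred=T actual=T -> ctr[1]=3
Ev 5: PC=1 idx=1 pred=T actual=T -> ctr[1]=3
Ev 6: PC=5 idx=1 pred=T actual=N -> ctr[1]=2
Ev 7: PC=5 idx=1 pred=T actual=N -> ctr[1]=1
Ev 8: PC=5 idx=1 pred=N actual=N -> ctr[1]=0
Ev 9: PC=6 idx=0 pred=T actual=N -> ctr[0]=2
Ev 10: PC=5 idx=1 pred=N actual=N -> ctr[1]=0
Ev 11: PC=5 idx=1 pred=N actual=N -> ctr[1]=0

Answer: T T T T T T T N T N N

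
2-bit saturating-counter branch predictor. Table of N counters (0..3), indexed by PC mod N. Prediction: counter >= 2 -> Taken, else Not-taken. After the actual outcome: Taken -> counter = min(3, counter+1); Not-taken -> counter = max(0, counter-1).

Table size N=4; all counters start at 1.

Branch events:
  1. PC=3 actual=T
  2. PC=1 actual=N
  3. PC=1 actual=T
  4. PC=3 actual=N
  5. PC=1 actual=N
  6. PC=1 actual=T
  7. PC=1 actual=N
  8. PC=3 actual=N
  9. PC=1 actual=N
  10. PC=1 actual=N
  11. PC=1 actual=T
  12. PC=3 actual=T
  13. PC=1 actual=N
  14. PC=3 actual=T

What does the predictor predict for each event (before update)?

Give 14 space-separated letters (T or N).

Ev 1: PC=3 idx=3 pred=N actual=T -> ctr[3]=2
Ev 2: PC=1 idx=1 pred=N actual=N -> ctr[1]=0
Ev 3: PC=1 idx=1 pred=N actual=T -> ctr[1]=1
Ev 4: PC=3 idx=3 pred=T actual=N -> ctr[3]=1
Ev 5: PC=1 idx=1 pred=N actual=N -> ctr[1]=0
Ev 6: PC=1 idx=1 pred=N actual=T -> ctr[1]=1
Ev 7: PC=1 idx=1 pred=N actual=N -> ctr[1]=0
Ev 8: PC=3 idx=3 pred=N actual=N -> ctr[3]=0
Ev 9: PC=1 idx=1 pred=N actual=N -> ctr[1]=0
Ev 10: PC=1 idx=1 pred=N actual=N -> ctr[1]=0
Ev 11: PC=1 idx=1 pred=N actual=T -> ctr[1]=1
Ev 12: PC=3 idx=3 pred=N actual=T -> ctr[3]=1
Ev 13: PC=1 idx=1 pred=N actual=N -> ctr[1]=0
Ev 14: PC=3 idx=3 pred=N actual=T -> ctr[3]=2

Answer: N N N T N N N N N N N N N N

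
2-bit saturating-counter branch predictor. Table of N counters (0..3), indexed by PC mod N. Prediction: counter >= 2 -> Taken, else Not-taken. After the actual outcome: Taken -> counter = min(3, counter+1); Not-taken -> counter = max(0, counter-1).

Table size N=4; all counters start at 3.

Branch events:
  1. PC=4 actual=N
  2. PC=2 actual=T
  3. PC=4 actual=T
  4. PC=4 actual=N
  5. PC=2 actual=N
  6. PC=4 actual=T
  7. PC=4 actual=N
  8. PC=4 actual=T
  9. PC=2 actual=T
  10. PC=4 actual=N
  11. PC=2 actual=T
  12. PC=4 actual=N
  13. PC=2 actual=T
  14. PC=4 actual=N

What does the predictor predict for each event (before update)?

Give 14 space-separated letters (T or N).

Answer: T T T T T T T T T T T T T N

Derivation:
Ev 1: PC=4 idx=0 pred=T actual=N -> ctr[0]=2
Ev 2: PC=2 idx=2 pred=T actual=T -> ctr[2]=3
Ev 3: PC=4 idx=0 pred=T actual=T -> ctr[0]=3
Ev 4: PC=4 idx=0 pred=T actual=N -> ctr[0]=2
Ev 5: PC=2 idx=2 pred=T actual=N -> ctr[2]=2
Ev 6: PC=4 idx=0 pred=T actual=T -> ctr[0]=3
Ev 7: PC=4 idx=0 pred=T actual=N -> ctr[0]=2
Ev 8: PC=4 idx=0 pred=T actual=T -> ctr[0]=3
Ev 9: PC=2 idx=2 pred=T actual=T -> ctr[2]=3
Ev 10: PC=4 idx=0 pred=T actual=N -> ctr[0]=2
Ev 11: PC=2 idx=2 pred=T actual=T -> ctr[2]=3
Ev 12: PC=4 idx=0 pred=T actual=N -> ctr[0]=1
Ev 13: PC=2 idx=2 pred=T actual=T -> ctr[2]=3
Ev 14: PC=4 idx=0 pred=N actual=N -> ctr[0]=0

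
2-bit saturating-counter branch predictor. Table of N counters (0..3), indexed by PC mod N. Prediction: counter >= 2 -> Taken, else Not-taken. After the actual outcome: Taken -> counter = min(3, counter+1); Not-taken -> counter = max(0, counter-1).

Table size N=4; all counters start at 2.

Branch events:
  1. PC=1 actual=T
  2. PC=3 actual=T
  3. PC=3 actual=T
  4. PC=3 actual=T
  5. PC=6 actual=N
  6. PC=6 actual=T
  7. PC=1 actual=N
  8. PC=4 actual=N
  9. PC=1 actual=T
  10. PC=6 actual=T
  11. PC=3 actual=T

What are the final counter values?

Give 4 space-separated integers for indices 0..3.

Ev 1: PC=1 idx=1 pred=T actual=T -> ctr[1]=3
Ev 2: PC=3 idx=3 pred=T actual=T -> ctr[3]=3
Ev 3: PC=3 idx=3 pred=T actual=T -> ctr[3]=3
Ev 4: PC=3 idx=3 pred=T actual=T -> ctr[3]=3
Ev 5: PC=6 idx=2 pred=T actual=N -> ctr[2]=1
Ev 6: PC=6 idx=2 pred=N actual=T -> ctr[2]=2
Ev 7: PC=1 idx=1 pred=T actual=N -> ctr[1]=2
Ev 8: PC=4 idx=0 pred=T actual=N -> ctr[0]=1
Ev 9: PC=1 idx=1 pred=T actual=T -> ctr[1]=3
Ev 10: PC=6 idx=2 pred=T actual=T -> ctr[2]=3
Ev 11: PC=3 idx=3 pred=T actual=T -> ctr[3]=3

Answer: 1 3 3 3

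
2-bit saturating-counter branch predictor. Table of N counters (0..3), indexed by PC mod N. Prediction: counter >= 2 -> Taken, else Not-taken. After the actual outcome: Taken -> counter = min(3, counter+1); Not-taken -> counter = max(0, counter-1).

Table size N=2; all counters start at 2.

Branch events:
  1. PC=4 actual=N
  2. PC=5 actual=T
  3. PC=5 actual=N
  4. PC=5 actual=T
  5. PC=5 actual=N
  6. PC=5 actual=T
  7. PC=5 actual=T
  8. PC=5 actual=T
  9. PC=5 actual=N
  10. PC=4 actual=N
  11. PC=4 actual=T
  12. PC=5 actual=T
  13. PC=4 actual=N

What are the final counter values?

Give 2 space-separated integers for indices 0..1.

Answer: 0 3

Derivation:
Ev 1: PC=4 idx=0 pred=T actual=N -> ctr[0]=1
Ev 2: PC=5 idx=1 pred=T actual=T -> ctr[1]=3
Ev 3: PC=5 idx=1 pred=T actual=N -> ctr[1]=2
Ev 4: PC=5 idx=1 pred=T actual=T -> ctr[1]=3
Ev 5: PC=5 idx=1 pred=T actual=N -> ctr[1]=2
Ev 6: PC=5 idx=1 pred=T actual=T -> ctr[1]=3
Ev 7: PC=5 idx=1 pred=T actual=T -> ctr[1]=3
Ev 8: PC=5 idx=1 pred=T actual=T -> ctr[1]=3
Ev 9: PC=5 idx=1 pred=T actual=N -> ctr[1]=2
Ev 10: PC=4 idx=0 pred=N actual=N -> ctr[0]=0
Ev 11: PC=4 idx=0 pred=N actual=T -> ctr[0]=1
Ev 12: PC=5 idx=1 pred=T actual=T -> ctr[1]=3
Ev 13: PC=4 idx=0 pred=N actual=N -> ctr[0]=0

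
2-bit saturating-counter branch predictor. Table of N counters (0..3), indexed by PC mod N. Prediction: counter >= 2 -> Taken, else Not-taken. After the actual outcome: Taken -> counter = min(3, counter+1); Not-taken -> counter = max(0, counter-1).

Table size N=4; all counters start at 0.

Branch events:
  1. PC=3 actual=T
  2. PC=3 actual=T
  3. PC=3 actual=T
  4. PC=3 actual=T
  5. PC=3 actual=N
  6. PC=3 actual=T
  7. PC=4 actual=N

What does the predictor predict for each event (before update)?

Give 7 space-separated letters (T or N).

Ev 1: PC=3 idx=3 pred=N actual=T -> ctr[3]=1
Ev 2: PC=3 idx=3 pred=N actual=T -> ctr[3]=2
Ev 3: PC=3 idx=3 pred=T actual=T -> ctr[3]=3
Ev 4: PC=3 idx=3 pred=T actual=T -> ctr[3]=3
Ev 5: PC=3 idx=3 pred=T actual=N -> ctr[3]=2
Ev 6: PC=3 idx=3 pred=T actual=T -> ctr[3]=3
Ev 7: PC=4 idx=0 pred=N actual=N -> ctr[0]=0

Answer: N N T T T T N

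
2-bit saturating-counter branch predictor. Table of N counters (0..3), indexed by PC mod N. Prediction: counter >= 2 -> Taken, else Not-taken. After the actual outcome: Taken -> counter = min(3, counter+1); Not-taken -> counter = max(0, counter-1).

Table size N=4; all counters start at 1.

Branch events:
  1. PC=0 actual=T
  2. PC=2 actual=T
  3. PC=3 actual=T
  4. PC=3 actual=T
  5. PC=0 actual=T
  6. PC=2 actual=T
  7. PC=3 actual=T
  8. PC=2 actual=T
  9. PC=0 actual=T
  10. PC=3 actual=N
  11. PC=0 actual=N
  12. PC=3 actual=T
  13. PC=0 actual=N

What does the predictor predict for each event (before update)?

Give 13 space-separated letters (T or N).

Ev 1: PC=0 idx=0 pred=N actual=T -> ctr[0]=2
Ev 2: PC=2 idx=2 pred=N actual=T -> ctr[2]=2
Ev 3: PC=3 idx=3 pred=N actual=T -> ctr[3]=2
Ev 4: PC=3 idx=3 pred=T actual=T -> ctr[3]=3
Ev 5: PC=0 idx=0 pred=T actual=T -> ctr[0]=3
Ev 6: PC=2 idx=2 pred=T actual=T -> ctr[2]=3
Ev 7: PC=3 idx=3 pred=T actual=T -> ctr[3]=3
Ev 8: PC=2 idx=2 pred=T actual=T -> ctr[2]=3
Ev 9: PC=0 idx=0 pred=T actual=T -> ctr[0]=3
Ev 10: PC=3 idx=3 pred=T actual=N -> ctr[3]=2
Ev 11: PC=0 idx=0 pred=T actual=N -> ctr[0]=2
Ev 12: PC=3 idx=3 pred=T actual=T -> ctr[3]=3
Ev 13: PC=0 idx=0 pred=T actual=N -> ctr[0]=1

Answer: N N N T T T T T T T T T T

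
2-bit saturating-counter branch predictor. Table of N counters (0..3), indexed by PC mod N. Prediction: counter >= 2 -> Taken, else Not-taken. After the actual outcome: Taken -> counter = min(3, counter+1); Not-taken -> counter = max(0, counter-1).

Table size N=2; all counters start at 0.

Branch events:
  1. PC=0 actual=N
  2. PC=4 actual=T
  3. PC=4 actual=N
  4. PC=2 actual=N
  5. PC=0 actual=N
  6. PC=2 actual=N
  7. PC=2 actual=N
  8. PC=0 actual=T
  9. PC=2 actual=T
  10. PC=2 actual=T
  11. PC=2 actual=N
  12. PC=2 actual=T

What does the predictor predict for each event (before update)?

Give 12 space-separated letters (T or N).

Answer: N N N N N N N N N T T T

Derivation:
Ev 1: PC=0 idx=0 pred=N actual=N -> ctr[0]=0
Ev 2: PC=4 idx=0 pred=N actual=T -> ctr[0]=1
Ev 3: PC=4 idx=0 pred=N actual=N -> ctr[0]=0
Ev 4: PC=2 idx=0 pred=N actual=N -> ctr[0]=0
Ev 5: PC=0 idx=0 pred=N actual=N -> ctr[0]=0
Ev 6: PC=2 idx=0 pred=N actual=N -> ctr[0]=0
Ev 7: PC=2 idx=0 pred=N actual=N -> ctr[0]=0
Ev 8: PC=0 idx=0 pred=N actual=T -> ctr[0]=1
Ev 9: PC=2 idx=0 pred=N actual=T -> ctr[0]=2
Ev 10: PC=2 idx=0 pred=T actual=T -> ctr[0]=3
Ev 11: PC=2 idx=0 pred=T actual=N -> ctr[0]=2
Ev 12: PC=2 idx=0 pred=T actual=T -> ctr[0]=3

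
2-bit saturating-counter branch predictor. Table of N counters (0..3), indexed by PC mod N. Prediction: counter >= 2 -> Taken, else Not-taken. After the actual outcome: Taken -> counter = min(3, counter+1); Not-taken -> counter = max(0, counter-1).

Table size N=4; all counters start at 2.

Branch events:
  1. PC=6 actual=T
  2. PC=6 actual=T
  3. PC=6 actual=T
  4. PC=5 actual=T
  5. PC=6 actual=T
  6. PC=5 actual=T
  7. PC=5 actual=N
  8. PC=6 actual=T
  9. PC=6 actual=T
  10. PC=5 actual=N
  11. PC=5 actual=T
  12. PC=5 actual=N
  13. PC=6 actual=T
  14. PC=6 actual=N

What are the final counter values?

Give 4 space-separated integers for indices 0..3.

Ev 1: PC=6 idx=2 pred=T actual=T -> ctr[2]=3
Ev 2: PC=6 idx=2 pred=T actual=T -> ctr[2]=3
Ev 3: PC=6 idx=2 pred=T actual=T -> ctr[2]=3
Ev 4: PC=5 idx=1 pred=T actual=T -> ctr[1]=3
Ev 5: PC=6 idx=2 pred=T actual=T -> ctr[2]=3
Ev 6: PC=5 idx=1 pred=T actual=T -> ctr[1]=3
Ev 7: PC=5 idx=1 pred=T actual=N -> ctr[1]=2
Ev 8: PC=6 idx=2 pred=T actual=T -> ctr[2]=3
Ev 9: PC=6 idx=2 pred=T actual=T -> ctr[2]=3
Ev 10: PC=5 idx=1 pred=T actual=N -> ctr[1]=1
Ev 11: PC=5 idx=1 pred=N actual=T -> ctr[1]=2
Ev 12: PC=5 idx=1 pred=T actual=N -> ctr[1]=1
Ev 13: PC=6 idx=2 pred=T actual=T -> ctr[2]=3
Ev 14: PC=6 idx=2 pred=T actual=N -> ctr[2]=2

Answer: 2 1 2 2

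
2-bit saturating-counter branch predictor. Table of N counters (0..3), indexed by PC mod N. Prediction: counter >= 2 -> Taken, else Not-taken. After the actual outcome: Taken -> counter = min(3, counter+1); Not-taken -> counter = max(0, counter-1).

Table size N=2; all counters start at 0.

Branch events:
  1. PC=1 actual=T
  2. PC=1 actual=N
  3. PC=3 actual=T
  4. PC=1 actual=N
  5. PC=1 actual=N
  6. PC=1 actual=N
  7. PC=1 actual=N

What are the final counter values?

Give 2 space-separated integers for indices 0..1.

Answer: 0 0

Derivation:
Ev 1: PC=1 idx=1 pred=N actual=T -> ctr[1]=1
Ev 2: PC=1 idx=1 pred=N actual=N -> ctr[1]=0
Ev 3: PC=3 idx=1 pred=N actual=T -> ctr[1]=1
Ev 4: PC=1 idx=1 pred=N actual=N -> ctr[1]=0
Ev 5: PC=1 idx=1 pred=N actual=N -> ctr[1]=0
Ev 6: PC=1 idx=1 pred=N actual=N -> ctr[1]=0
Ev 7: PC=1 idx=1 pred=N actual=N -> ctr[1]=0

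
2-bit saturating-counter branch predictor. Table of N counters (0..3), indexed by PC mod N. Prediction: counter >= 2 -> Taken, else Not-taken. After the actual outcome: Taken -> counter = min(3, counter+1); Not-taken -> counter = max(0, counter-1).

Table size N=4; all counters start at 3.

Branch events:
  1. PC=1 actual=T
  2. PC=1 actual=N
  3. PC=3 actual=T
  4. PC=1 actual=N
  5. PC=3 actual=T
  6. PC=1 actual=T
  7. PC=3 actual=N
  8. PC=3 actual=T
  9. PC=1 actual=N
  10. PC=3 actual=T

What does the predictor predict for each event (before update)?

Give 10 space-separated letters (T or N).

Answer: T T T T T N T T T T

Derivation:
Ev 1: PC=1 idx=1 pred=T actual=T -> ctr[1]=3
Ev 2: PC=1 idx=1 pred=T actual=N -> ctr[1]=2
Ev 3: PC=3 idx=3 pred=T actual=T -> ctr[3]=3
Ev 4: PC=1 idx=1 pred=T actual=N -> ctr[1]=1
Ev 5: PC=3 idx=3 pred=T actual=T -> ctr[3]=3
Ev 6: PC=1 idx=1 pred=N actual=T -> ctr[1]=2
Ev 7: PC=3 idx=3 pred=T actual=N -> ctr[3]=2
Ev 8: PC=3 idx=3 pred=T actual=T -> ctr[3]=3
Ev 9: PC=1 idx=1 pred=T actual=N -> ctr[1]=1
Ev 10: PC=3 idx=3 pred=T actual=T -> ctr[3]=3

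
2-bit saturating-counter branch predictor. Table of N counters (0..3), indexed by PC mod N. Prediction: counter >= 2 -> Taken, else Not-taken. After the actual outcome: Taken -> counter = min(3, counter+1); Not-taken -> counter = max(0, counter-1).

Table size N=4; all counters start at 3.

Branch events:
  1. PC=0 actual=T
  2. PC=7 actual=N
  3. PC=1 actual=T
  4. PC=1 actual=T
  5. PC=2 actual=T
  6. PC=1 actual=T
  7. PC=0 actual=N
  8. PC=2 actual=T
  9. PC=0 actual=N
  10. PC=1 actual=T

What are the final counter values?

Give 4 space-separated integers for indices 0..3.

Answer: 1 3 3 2

Derivation:
Ev 1: PC=0 idx=0 pred=T actual=T -> ctr[0]=3
Ev 2: PC=7 idx=3 pred=T actual=N -> ctr[3]=2
Ev 3: PC=1 idx=1 pred=T actual=T -> ctr[1]=3
Ev 4: PC=1 idx=1 pred=T actual=T -> ctr[1]=3
Ev 5: PC=2 idx=2 pred=T actual=T -> ctr[2]=3
Ev 6: PC=1 idx=1 pred=T actual=T -> ctr[1]=3
Ev 7: PC=0 idx=0 pred=T actual=N -> ctr[0]=2
Ev 8: PC=2 idx=2 pred=T actual=T -> ctr[2]=3
Ev 9: PC=0 idx=0 pred=T actual=N -> ctr[0]=1
Ev 10: PC=1 idx=1 pred=T actual=T -> ctr[1]=3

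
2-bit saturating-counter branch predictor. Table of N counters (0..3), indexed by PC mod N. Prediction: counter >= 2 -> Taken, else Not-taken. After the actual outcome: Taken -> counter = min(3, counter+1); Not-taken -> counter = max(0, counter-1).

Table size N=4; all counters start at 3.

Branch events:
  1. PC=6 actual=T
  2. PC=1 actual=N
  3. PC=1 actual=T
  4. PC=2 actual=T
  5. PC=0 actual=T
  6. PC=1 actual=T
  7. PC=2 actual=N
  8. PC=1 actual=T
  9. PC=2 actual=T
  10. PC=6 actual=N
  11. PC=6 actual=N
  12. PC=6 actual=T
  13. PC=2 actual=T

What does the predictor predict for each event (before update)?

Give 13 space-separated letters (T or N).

Answer: T T T T T T T T T T T N T

Derivation:
Ev 1: PC=6 idx=2 pred=T actual=T -> ctr[2]=3
Ev 2: PC=1 idx=1 pred=T actual=N -> ctr[1]=2
Ev 3: PC=1 idx=1 pred=T actual=T -> ctr[1]=3
Ev 4: PC=2 idx=2 pred=T actual=T -> ctr[2]=3
Ev 5: PC=0 idx=0 pred=T actual=T -> ctr[0]=3
Ev 6: PC=1 idx=1 pred=T actual=T -> ctr[1]=3
Ev 7: PC=2 idx=2 pred=T actual=N -> ctr[2]=2
Ev 8: PC=1 idx=1 pred=T actual=T -> ctr[1]=3
Ev 9: PC=2 idx=2 pred=T actual=T -> ctr[2]=3
Ev 10: PC=6 idx=2 pred=T actual=N -> ctr[2]=2
Ev 11: PC=6 idx=2 pred=T actual=N -> ctr[2]=1
Ev 12: PC=6 idx=2 pred=N actual=T -> ctr[2]=2
Ev 13: PC=2 idx=2 pred=T actual=T -> ctr[2]=3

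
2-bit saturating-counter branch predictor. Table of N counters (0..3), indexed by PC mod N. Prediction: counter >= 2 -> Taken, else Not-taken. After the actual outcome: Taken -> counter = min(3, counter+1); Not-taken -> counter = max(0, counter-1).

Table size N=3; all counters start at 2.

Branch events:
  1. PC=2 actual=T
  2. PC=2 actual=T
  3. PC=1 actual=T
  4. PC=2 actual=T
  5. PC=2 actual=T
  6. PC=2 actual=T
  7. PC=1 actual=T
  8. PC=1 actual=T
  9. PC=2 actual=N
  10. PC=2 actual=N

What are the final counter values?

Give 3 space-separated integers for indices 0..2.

Answer: 2 3 1

Derivation:
Ev 1: PC=2 idx=2 pred=T actual=T -> ctr[2]=3
Ev 2: PC=2 idx=2 pred=T actual=T -> ctr[2]=3
Ev 3: PC=1 idx=1 pred=T actual=T -> ctr[1]=3
Ev 4: PC=2 idx=2 pred=T actual=T -> ctr[2]=3
Ev 5: PC=2 idx=2 pred=T actual=T -> ctr[2]=3
Ev 6: PC=2 idx=2 pred=T actual=T -> ctr[2]=3
Ev 7: PC=1 idx=1 pred=T actual=T -> ctr[1]=3
Ev 8: PC=1 idx=1 pred=T actual=T -> ctr[1]=3
Ev 9: PC=2 idx=2 pred=T actual=N -> ctr[2]=2
Ev 10: PC=2 idx=2 pred=T actual=N -> ctr[2]=1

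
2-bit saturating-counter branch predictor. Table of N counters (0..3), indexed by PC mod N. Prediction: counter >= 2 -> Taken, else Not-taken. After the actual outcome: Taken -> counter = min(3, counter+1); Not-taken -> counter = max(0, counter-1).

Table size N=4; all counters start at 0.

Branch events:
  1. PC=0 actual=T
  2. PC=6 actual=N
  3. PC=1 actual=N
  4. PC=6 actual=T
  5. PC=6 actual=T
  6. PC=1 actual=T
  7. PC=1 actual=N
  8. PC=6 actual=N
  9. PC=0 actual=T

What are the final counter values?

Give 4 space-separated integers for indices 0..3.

Ev 1: PC=0 idx=0 pred=N actual=T -> ctr[0]=1
Ev 2: PC=6 idx=2 pred=N actual=N -> ctr[2]=0
Ev 3: PC=1 idx=1 pred=N actual=N -> ctr[1]=0
Ev 4: PC=6 idx=2 pred=N actual=T -> ctr[2]=1
Ev 5: PC=6 idx=2 pred=N actual=T -> ctr[2]=2
Ev 6: PC=1 idx=1 pred=N actual=T -> ctr[1]=1
Ev 7: PC=1 idx=1 pred=N actual=N -> ctr[1]=0
Ev 8: PC=6 idx=2 pred=T actual=N -> ctr[2]=1
Ev 9: PC=0 idx=0 pred=N actual=T -> ctr[0]=2

Answer: 2 0 1 0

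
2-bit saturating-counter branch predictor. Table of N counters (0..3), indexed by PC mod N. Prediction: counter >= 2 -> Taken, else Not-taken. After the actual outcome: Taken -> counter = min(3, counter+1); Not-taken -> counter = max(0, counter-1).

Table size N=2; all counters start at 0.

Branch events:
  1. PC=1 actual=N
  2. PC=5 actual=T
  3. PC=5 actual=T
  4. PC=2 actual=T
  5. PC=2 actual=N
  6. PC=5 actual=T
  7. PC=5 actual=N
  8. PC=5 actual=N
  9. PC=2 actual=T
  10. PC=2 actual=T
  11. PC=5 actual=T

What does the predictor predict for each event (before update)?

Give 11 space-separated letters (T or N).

Ev 1: PC=1 idx=1 pred=N actual=N -> ctr[1]=0
Ev 2: PC=5 idx=1 pred=N actual=T -> ctr[1]=1
Ev 3: PC=5 idx=1 pred=N actual=T -> ctr[1]=2
Ev 4: PC=2 idx=0 pred=N actual=T -> ctr[0]=1
Ev 5: PC=2 idx=0 pred=N actual=N -> ctr[0]=0
Ev 6: PC=5 idx=1 pred=T actual=T -> ctr[1]=3
Ev 7: PC=5 idx=1 pred=T actual=N -> ctr[1]=2
Ev 8: PC=5 idx=1 pred=T actual=N -> ctr[1]=1
Ev 9: PC=2 idx=0 pred=N actual=T -> ctr[0]=1
Ev 10: PC=2 idx=0 pred=N actual=T -> ctr[0]=2
Ev 11: PC=5 idx=1 pred=N actual=T -> ctr[1]=2

Answer: N N N N N T T T N N N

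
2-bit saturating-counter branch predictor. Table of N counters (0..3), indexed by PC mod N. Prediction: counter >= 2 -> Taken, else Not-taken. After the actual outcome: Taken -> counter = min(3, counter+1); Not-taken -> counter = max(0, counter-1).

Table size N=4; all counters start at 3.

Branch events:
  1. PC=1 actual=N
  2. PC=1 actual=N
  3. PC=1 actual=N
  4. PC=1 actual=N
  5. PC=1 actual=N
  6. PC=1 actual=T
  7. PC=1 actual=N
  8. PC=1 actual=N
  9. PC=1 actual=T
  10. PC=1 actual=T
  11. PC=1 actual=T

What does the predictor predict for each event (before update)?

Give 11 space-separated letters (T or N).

Answer: T T N N N N N N N N T

Derivation:
Ev 1: PC=1 idx=1 pred=T actual=N -> ctr[1]=2
Ev 2: PC=1 idx=1 pred=T actual=N -> ctr[1]=1
Ev 3: PC=1 idx=1 pred=N actual=N -> ctr[1]=0
Ev 4: PC=1 idx=1 pred=N actual=N -> ctr[1]=0
Ev 5: PC=1 idx=1 pred=N actual=N -> ctr[1]=0
Ev 6: PC=1 idx=1 pred=N actual=T -> ctr[1]=1
Ev 7: PC=1 idx=1 pred=N actual=N -> ctr[1]=0
Ev 8: PC=1 idx=1 pred=N actual=N -> ctr[1]=0
Ev 9: PC=1 idx=1 pred=N actual=T -> ctr[1]=1
Ev 10: PC=1 idx=1 pred=N actual=T -> ctr[1]=2
Ev 11: PC=1 idx=1 pred=T actual=T -> ctr[1]=3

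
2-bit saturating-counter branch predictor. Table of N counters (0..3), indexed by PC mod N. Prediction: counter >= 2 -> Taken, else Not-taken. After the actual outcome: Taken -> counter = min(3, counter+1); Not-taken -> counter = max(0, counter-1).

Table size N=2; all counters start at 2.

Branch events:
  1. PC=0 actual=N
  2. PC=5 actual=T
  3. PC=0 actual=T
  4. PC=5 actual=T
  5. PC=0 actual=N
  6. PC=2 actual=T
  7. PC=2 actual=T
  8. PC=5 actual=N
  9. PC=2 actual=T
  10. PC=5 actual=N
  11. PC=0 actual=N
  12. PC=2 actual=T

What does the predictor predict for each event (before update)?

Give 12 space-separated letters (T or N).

Answer: T T N T T N T T T T T T

Derivation:
Ev 1: PC=0 idx=0 pred=T actual=N -> ctr[0]=1
Ev 2: PC=5 idx=1 pred=T actual=T -> ctr[1]=3
Ev 3: PC=0 idx=0 pred=N actual=T -> ctr[0]=2
Ev 4: PC=5 idx=1 pred=T actual=T -> ctr[1]=3
Ev 5: PC=0 idx=0 pred=T actual=N -> ctr[0]=1
Ev 6: PC=2 idx=0 pred=N actual=T -> ctr[0]=2
Ev 7: PC=2 idx=0 pred=T actual=T -> ctr[0]=3
Ev 8: PC=5 idx=1 pred=T actual=N -> ctr[1]=2
Ev 9: PC=2 idx=0 pred=T actual=T -> ctr[0]=3
Ev 10: PC=5 idx=1 pred=T actual=N -> ctr[1]=1
Ev 11: PC=0 idx=0 pred=T actual=N -> ctr[0]=2
Ev 12: PC=2 idx=0 pred=T actual=T -> ctr[0]=3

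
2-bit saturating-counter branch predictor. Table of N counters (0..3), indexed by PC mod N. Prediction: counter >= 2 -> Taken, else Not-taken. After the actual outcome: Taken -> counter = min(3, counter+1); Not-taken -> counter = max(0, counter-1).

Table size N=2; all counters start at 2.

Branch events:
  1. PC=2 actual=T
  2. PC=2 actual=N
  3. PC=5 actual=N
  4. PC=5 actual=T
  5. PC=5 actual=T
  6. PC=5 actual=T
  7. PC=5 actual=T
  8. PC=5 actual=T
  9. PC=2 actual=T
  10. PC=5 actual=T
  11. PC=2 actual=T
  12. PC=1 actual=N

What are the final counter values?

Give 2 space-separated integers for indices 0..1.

Answer: 3 2

Derivation:
Ev 1: PC=2 idx=0 pred=T actual=T -> ctr[0]=3
Ev 2: PC=2 idx=0 pred=T actual=N -> ctr[0]=2
Ev 3: PC=5 idx=1 pred=T actual=N -> ctr[1]=1
Ev 4: PC=5 idx=1 pred=N actual=T -> ctr[1]=2
Ev 5: PC=5 idx=1 pred=T actual=T -> ctr[1]=3
Ev 6: PC=5 idx=1 pred=T actual=T -> ctr[1]=3
Ev 7: PC=5 idx=1 pred=T actual=T -> ctr[1]=3
Ev 8: PC=5 idx=1 pred=T actual=T -> ctr[1]=3
Ev 9: PC=2 idx=0 pred=T actual=T -> ctr[0]=3
Ev 10: PC=5 idx=1 pred=T actual=T -> ctr[1]=3
Ev 11: PC=2 idx=0 pred=T actual=T -> ctr[0]=3
Ev 12: PC=1 idx=1 pred=T actual=N -> ctr[1]=2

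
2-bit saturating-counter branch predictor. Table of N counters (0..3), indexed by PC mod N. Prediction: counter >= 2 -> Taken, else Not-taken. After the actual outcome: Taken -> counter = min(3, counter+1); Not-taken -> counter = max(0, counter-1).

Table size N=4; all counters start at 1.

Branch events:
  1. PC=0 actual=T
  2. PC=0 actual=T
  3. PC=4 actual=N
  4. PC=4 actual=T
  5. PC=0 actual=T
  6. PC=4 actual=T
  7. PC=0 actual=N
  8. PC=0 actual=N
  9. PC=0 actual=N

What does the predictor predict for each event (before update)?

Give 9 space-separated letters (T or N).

Answer: N T T T T T T T N

Derivation:
Ev 1: PC=0 idx=0 pred=N actual=T -> ctr[0]=2
Ev 2: PC=0 idx=0 pred=T actual=T -> ctr[0]=3
Ev 3: PC=4 idx=0 pred=T actual=N -> ctr[0]=2
Ev 4: PC=4 idx=0 pred=T actual=T -> ctr[0]=3
Ev 5: PC=0 idx=0 pred=T actual=T -> ctr[0]=3
Ev 6: PC=4 idx=0 pred=T actual=T -> ctr[0]=3
Ev 7: PC=0 idx=0 pred=T actual=N -> ctr[0]=2
Ev 8: PC=0 idx=0 pred=T actual=N -> ctr[0]=1
Ev 9: PC=0 idx=0 pred=N actual=N -> ctr[0]=0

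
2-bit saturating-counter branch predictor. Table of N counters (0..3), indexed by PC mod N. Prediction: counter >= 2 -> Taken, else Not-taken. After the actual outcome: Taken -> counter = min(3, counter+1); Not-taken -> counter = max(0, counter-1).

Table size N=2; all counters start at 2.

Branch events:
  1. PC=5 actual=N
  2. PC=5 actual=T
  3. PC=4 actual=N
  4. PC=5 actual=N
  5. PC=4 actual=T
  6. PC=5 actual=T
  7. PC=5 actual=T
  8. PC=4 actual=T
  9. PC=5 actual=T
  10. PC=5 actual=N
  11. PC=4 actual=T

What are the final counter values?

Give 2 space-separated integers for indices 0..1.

Ev 1: PC=5 idx=1 pred=T actual=N -> ctr[1]=1
Ev 2: PC=5 idx=1 pred=N actual=T -> ctr[1]=2
Ev 3: PC=4 idx=0 pred=T actual=N -> ctr[0]=1
Ev 4: PC=5 idx=1 pred=T actual=N -> ctr[1]=1
Ev 5: PC=4 idx=0 pred=N actual=T -> ctr[0]=2
Ev 6: PC=5 idx=1 pred=N actual=T -> ctr[1]=2
Ev 7: PC=5 idx=1 pred=T actual=T -> ctr[1]=3
Ev 8: PC=4 idx=0 pred=T actual=T -> ctr[0]=3
Ev 9: PC=5 idx=1 pred=T actual=T -> ctr[1]=3
Ev 10: PC=5 idx=1 pred=T actual=N -> ctr[1]=2
Ev 11: PC=4 idx=0 pred=T actual=T -> ctr[0]=3

Answer: 3 2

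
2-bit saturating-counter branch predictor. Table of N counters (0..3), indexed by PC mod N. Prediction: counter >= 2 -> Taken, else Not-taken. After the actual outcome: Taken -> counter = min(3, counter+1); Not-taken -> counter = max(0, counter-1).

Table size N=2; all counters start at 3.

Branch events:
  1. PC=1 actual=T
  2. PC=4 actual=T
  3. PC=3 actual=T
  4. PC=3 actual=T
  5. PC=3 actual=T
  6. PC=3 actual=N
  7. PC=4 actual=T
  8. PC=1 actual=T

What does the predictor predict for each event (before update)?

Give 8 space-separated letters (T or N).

Ev 1: PC=1 idx=1 pred=T actual=T -> ctr[1]=3
Ev 2: PC=4 idx=0 pred=T actual=T -> ctr[0]=3
Ev 3: PC=3 idx=1 pred=T actual=T -> ctr[1]=3
Ev 4: PC=3 idx=1 pred=T actual=T -> ctr[1]=3
Ev 5: PC=3 idx=1 pred=T actual=T -> ctr[1]=3
Ev 6: PC=3 idx=1 pred=T actual=N -> ctr[1]=2
Ev 7: PC=4 idx=0 pred=T actual=T -> ctr[0]=3
Ev 8: PC=1 idx=1 pred=T actual=T -> ctr[1]=3

Answer: T T T T T T T T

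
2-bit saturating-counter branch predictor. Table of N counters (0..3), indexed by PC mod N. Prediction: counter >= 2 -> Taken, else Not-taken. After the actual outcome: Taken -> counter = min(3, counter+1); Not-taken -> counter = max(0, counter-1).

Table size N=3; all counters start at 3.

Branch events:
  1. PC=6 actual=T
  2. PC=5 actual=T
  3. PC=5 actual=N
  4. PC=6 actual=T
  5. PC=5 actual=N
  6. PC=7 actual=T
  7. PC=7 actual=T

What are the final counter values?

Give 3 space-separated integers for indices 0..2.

Ev 1: PC=6 idx=0 pred=T actual=T -> ctr[0]=3
Ev 2: PC=5 idx=2 pred=T actual=T -> ctr[2]=3
Ev 3: PC=5 idx=2 pred=T actual=N -> ctr[2]=2
Ev 4: PC=6 idx=0 pred=T actual=T -> ctr[0]=3
Ev 5: PC=5 idx=2 pred=T actual=N -> ctr[2]=1
Ev 6: PC=7 idx=1 pred=T actual=T -> ctr[1]=3
Ev 7: PC=7 idx=1 pred=T actual=T -> ctr[1]=3

Answer: 3 3 1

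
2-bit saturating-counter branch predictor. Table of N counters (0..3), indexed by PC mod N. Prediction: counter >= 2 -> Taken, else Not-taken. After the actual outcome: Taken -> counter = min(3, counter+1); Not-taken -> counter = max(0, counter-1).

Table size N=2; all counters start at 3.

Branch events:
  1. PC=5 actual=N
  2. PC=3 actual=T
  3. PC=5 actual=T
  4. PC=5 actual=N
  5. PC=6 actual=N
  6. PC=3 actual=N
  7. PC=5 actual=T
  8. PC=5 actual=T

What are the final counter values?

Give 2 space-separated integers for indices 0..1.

Ev 1: PC=5 idx=1 pred=T actual=N -> ctr[1]=2
Ev 2: PC=3 idx=1 pred=T actual=T -> ctr[1]=3
Ev 3: PC=5 idx=1 pred=T actual=T -> ctr[1]=3
Ev 4: PC=5 idx=1 pred=T actual=N -> ctr[1]=2
Ev 5: PC=6 idx=0 pred=T actual=N -> ctr[0]=2
Ev 6: PC=3 idx=1 pred=T actual=N -> ctr[1]=1
Ev 7: PC=5 idx=1 pred=N actual=T -> ctr[1]=2
Ev 8: PC=5 idx=1 pred=T actual=T -> ctr[1]=3

Answer: 2 3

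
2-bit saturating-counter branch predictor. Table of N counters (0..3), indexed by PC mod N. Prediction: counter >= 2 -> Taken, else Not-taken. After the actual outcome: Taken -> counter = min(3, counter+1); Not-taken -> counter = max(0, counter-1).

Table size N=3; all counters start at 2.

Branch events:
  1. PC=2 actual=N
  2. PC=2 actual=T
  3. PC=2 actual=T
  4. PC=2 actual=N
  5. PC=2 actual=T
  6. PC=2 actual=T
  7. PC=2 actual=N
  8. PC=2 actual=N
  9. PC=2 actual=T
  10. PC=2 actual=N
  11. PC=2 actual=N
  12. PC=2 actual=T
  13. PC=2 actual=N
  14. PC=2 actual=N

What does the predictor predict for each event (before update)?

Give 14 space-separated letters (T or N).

Ev 1: PC=2 idx=2 pred=T actual=N -> ctr[2]=1
Ev 2: PC=2 idx=2 pred=N actual=T -> ctr[2]=2
Ev 3: PC=2 idx=2 pred=T actual=T -> ctr[2]=3
Ev 4: PC=2 idx=2 pred=T actual=N -> ctr[2]=2
Ev 5: PC=2 idx=2 pred=T actual=T -> ctr[2]=3
Ev 6: PC=2 idx=2 pred=T actual=T -> ctr[2]=3
Ev 7: PC=2 idx=2 pred=T actual=N -> ctr[2]=2
Ev 8: PC=2 idx=2 pred=T actual=N -> ctr[2]=1
Ev 9: PC=2 idx=2 pred=N actual=T -> ctr[2]=2
Ev 10: PC=2 idx=2 pred=T actual=N -> ctr[2]=1
Ev 11: PC=2 idx=2 pred=N actual=N -> ctr[2]=0
Ev 12: PC=2 idx=2 pred=N actual=T -> ctr[2]=1
Ev 13: PC=2 idx=2 pred=N actual=N -> ctr[2]=0
Ev 14: PC=2 idx=2 pred=N actual=N -> ctr[2]=0

Answer: T N T T T T T T N T N N N N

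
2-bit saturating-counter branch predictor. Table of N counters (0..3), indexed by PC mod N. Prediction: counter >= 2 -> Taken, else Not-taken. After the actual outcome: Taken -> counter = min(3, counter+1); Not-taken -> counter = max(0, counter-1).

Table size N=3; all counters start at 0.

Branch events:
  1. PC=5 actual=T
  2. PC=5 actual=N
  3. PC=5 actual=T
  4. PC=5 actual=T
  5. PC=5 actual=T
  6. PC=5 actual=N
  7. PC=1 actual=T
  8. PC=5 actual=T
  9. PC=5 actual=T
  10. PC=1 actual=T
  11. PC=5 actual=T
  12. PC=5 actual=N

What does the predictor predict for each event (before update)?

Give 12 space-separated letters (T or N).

Answer: N N N N T T N T T N T T

Derivation:
Ev 1: PC=5 idx=2 pred=N actual=T -> ctr[2]=1
Ev 2: PC=5 idx=2 pred=N actual=N -> ctr[2]=0
Ev 3: PC=5 idx=2 pred=N actual=T -> ctr[2]=1
Ev 4: PC=5 idx=2 pred=N actual=T -> ctr[2]=2
Ev 5: PC=5 idx=2 pred=T actual=T -> ctr[2]=3
Ev 6: PC=5 idx=2 pred=T actual=N -> ctr[2]=2
Ev 7: PC=1 idx=1 pred=N actual=T -> ctr[1]=1
Ev 8: PC=5 idx=2 pred=T actual=T -> ctr[2]=3
Ev 9: PC=5 idx=2 pred=T actual=T -> ctr[2]=3
Ev 10: PC=1 idx=1 pred=N actual=T -> ctr[1]=2
Ev 11: PC=5 idx=2 pred=T actual=T -> ctr[2]=3
Ev 12: PC=5 idx=2 pred=T actual=N -> ctr[2]=2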